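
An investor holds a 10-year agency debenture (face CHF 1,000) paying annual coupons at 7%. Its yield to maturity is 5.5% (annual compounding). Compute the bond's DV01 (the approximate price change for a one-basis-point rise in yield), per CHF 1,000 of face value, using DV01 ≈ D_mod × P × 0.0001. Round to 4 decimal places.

CHF 0.8080

Periodic yield y = 0.055.
  t   CF        PV=CF/(1+0.055)^t    t·PV
  1        70.00        66.3507        66.3507
  2        70.00        62.8917       125.7833
  3        70.00        59.6130       178.8389
  4        70.00        56.5052       226.0207
  5        70.00        53.5594       267.7970
  6        70.00        50.7672       304.6032
  7        70.00        48.1206       336.8440
  8        70.00        45.6119       364.8954
  9        70.00        43.2340       389.1064
  10    1,070.00       626.4107     6,264.1072
  Σ                  1,113.0644     8,524.3469
P = 1,113.0644; D_Mac = 7.65845 yrs; D_mod = 7.25919 yrs.
DV01 ≈ 7.25919 × 1,113.0644 × 0.0001 = 0.807995.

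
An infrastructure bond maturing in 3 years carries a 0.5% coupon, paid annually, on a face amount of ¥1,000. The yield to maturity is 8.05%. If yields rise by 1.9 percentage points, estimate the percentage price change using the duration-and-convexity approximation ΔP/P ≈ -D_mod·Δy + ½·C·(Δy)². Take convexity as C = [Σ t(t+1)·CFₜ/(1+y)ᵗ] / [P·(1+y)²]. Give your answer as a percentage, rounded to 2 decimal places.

-5.06%

With y = 0.0805:
  t   CF        PV=CF/(1+0.0805)^t    t·PV        t(t+1)·PV
  1         5.00         4.6275         4.6275           9.2550
  2         5.00         4.2827         8.5655          25.6964
  3     1,005.00       796.6944     2,390.0831       9,560.3324
  Σ                    805.6046     2,403.2761       9,595.2838
P = 805.6046; D_Mac = 2.98320 yrs; D_mod = 2.76094 yrs; C = 10.20202.
Duration effect: -2.76094 × (+0.019) = -0.052458
Convexity effect: 0.5 × 10.20202 × (0.019)² = +0.0018415
ΔP/P ≈ -0.052458 + 0.0018415 = -0.050616 = -5.0616%.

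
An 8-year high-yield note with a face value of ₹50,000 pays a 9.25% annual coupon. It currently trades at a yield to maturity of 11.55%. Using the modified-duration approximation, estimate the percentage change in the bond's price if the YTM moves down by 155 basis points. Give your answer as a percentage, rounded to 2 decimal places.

Periodic yield y = 0.1155. Modified duration first:
  t   CF        PV=CF/(1+0.1155)^t    t·PV
  1     4,625.00     4,146.1228     4,146.1228
  2     4,625.00     3,716.8291     7,433.6581
  3     4,625.00     3,331.9848     9,995.9544
  4     4,625.00     2,986.9877    11,947.9509
  5     4,625.00     2,677.7120    13,388.5600
  6     4,625.00     2,400.4590    14,402.7539
  7     4,625.00     2,151.9130    15,063.3912
  8    54,625.00    22,784.2561   182,274.0486
  Σ                 44,196.2645   258,652.4399
P = 44,196.2645; D_Mac = 5.85236 yrs; D_mod = 5.85236/(1+0.1155) = 5.24640 yrs.
ΔP/P ≈ -D_mod · Δy = -5.24640 × (-0.0155) = +0.081319 = +8.1319%.

+8.13%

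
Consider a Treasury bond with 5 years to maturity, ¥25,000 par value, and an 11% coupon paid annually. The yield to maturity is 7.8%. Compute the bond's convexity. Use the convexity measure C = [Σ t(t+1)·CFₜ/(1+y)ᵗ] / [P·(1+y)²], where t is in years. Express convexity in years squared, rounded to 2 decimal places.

With y = 0.078:
  t   CF        PV=CF/(1+0.078)^t    t·PV        t(t+1)·PV
  1     2,750.00     2,551.0204     2,551.0204       5,102.0408
  2     2,750.00     2,366.4382     4,732.8765      14,198.6294
  3     2,750.00     2,195.2117     6,585.6351      26,342.5406
  4     2,750.00     2,036.3745     8,145.4980      40,727.4900
  5    27,750.00    19,062.0315    95,310.1576     571,860.9454
  Σ                 28,211.0764   117,325.1876     658,231.6462
P = 28,211.0764.
Convexity = Σ t(t+1)·PV / [P·(1+y)²] = 658,231.6462 / (28,211.0764 × 1.162084) = 20.07805.

20.08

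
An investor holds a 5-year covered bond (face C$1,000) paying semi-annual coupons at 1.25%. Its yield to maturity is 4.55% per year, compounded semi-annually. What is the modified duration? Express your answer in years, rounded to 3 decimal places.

Periodic yield y = 0.02275. First find Macaulay duration:
  t   CF        PV=CF/(1+0.02275)^t    t·PV
  1         6.25         6.1110         6.1110
  2         6.25         5.9750        11.9501
  3         6.25         5.8421        17.5264
  4         6.25         5.7122        22.8487
  5         6.25         5.5851        27.9256
  6         6.25         5.4609        32.7653
  7         6.25         5.3394        37.3759
  8         6.25         5.2206        41.7652
  9         6.25         5.1045        45.9406
  10    1,006.25       803.5465     8,035.4650
  Σ                    853.8974     8,279.6738
P = 853.8974; Macaulay duration = 8,279.6738 / 853.8974 = 9.69633 half-year periods = 4.84817 years.
Modified duration = D_Mac / (1 + y) = 4.84817 / 1.02275 = 4.74032 years.

4.740 years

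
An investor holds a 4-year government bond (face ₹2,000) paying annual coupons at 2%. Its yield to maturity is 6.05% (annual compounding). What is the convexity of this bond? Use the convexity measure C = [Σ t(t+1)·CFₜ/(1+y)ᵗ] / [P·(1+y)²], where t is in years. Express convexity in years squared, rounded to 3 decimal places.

With y = 0.0605:
  t   CF        PV=CF/(1+0.0605)^t    t·PV        t(t+1)·PV
  1        40.00        37.7181        37.7181          75.4361
  2        40.00        35.5663        71.1326         213.3978
  3        40.00        33.5373       100.6119         402.4475
  4     2,040.00     1,612.8259     6,451.3034      32,256.5170
  Σ                  1,719.6475     6,660.7659      32,947.7984
P = 1,719.6475.
Convexity = Σ t(t+1)·PV / [P·(1+y)²] = 32,947.7984 / (1,719.6475 × 1.124660) = 17.03592.

17.036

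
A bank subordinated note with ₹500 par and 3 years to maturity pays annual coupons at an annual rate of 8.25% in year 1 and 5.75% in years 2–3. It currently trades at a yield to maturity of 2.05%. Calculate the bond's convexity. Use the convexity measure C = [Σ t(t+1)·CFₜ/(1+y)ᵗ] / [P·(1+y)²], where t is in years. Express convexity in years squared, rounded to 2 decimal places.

With y = 0.0205:
  t   CF        PV=CF/(1+0.0205)^t    t·PV        t(t+1)·PV
  1        41.25        40.4214        40.4214          80.8427
  2        28.75        27.6065        55.2131         165.6392
  3       528.75       497.5209     1,492.5628       5,970.2511
  Σ                    565.5488     1,588.1972       6,216.7330
P = 565.5488.
Convexity = Σ t(t+1)·PV / [P·(1+y)²] = 6,216.7330 / (565.5488 × 1.041420) = 10.55519.

10.56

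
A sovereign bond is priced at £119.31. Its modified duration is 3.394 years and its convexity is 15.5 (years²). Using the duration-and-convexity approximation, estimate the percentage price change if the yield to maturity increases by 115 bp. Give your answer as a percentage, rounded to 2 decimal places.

Duration effect: -D_mod·Δy = -3.394 × (+0.0115) = -0.039031
Convexity effect: ½·C·(Δy)² = 0.5 × 15.5 × (0.0115)² = +0.0010249375
ΔP/P ≈ -0.039031 + 0.0010249375 = -0.0380060625
= -3.80060625%.

-3.80%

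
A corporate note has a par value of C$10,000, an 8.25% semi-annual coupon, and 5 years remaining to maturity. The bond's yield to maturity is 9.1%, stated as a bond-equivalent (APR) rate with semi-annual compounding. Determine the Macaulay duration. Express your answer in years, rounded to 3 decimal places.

4.180 years

Periodic yield y = 0.0455. Discount each cash flow and weight by its period:
  t   CF        PV=CF/(1+0.0455)^t    t·PV
  1       412.50       394.5481       394.5481
  2       412.50       377.3774       754.7548
  3       412.50       360.9540     1,082.8620
  4       412.50       345.2453     1,380.9813
  5       412.50       330.2203     1,651.1015
  6       412.50       315.8492     1,895.0950
  7       412.50       302.1035     2,114.7242
  8       412.50       288.9560     2,311.6477
  9       412.50       276.3806     2,487.4258
  10   10,412.50     6,672.9004    66,729.0040
  Σ                  9,664.5347    80,802.1442
Price P = Σ PV = 9,664.5347.
Macaulay duration = Σ(t·PV) / P = 80,802.1442 / 9,664.5347 = 8.36069 half-year periods.
In years: 8.36069 / 2 = 4.18034 years.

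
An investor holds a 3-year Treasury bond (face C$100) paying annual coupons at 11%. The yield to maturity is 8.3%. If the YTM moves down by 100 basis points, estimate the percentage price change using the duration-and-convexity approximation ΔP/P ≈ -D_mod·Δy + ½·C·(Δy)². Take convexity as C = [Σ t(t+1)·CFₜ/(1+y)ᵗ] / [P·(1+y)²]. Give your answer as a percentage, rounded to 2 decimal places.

With y = 0.083:
  t   CF        PV=CF/(1+0.083)^t    t·PV        t(t+1)·PV
  1        11.00        10.1570        10.1570          20.3139
  2        11.00         9.3786        18.7571          56.2713
  3       111.00        87.3851       262.1554       1,048.6217
  Σ                    106.9207       291.0695       1,125.2070
P = 106.9207; D_Mac = 2.72229 yrs; D_mod = 2.51366 yrs; C = 8.97251.
Duration effect: -2.51366 × (-0.01) = +0.025137
Convexity effect: 0.5 × 8.97251 × (-0.01)² = +0.0004486
ΔP/P ≈ +0.025137 + 0.0004486 = +0.025585 = +2.5585%.

+2.56%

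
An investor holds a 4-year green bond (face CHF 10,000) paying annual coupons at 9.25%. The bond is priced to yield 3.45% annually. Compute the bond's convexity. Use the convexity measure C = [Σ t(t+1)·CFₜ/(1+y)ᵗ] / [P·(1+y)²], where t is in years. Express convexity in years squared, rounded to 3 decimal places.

16.002

With y = 0.0345:
  t   CF        PV=CF/(1+0.0345)^t    t·PV        t(t+1)·PV
  1       925.00       894.1518       894.1518       1,788.3035
  2       925.00       864.3323     1,728.6646       5,185.9938
  3       925.00       835.5073     2,506.5219      10,026.0876
  4    10,925.00     9,538.9257    38,155.7028     190,778.5138
  Σ                 12,132.9171    43,285.0410     207,778.8987
P = 12,132.9171.
Convexity = Σ t(t+1)·PV / [P·(1+y)²] = 207,778.8987 / (12,132.9171 × 1.070190) = 16.00204.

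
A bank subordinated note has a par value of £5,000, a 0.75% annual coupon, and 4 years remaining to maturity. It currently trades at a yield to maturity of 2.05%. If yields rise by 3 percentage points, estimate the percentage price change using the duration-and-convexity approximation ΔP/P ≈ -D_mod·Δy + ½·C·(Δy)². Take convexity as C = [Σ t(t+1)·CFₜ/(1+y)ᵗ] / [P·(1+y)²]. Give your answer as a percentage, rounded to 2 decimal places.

-10.77%

With y = 0.0205:
  t   CF        PV=CF/(1+0.0205)^t    t·PV        t(t+1)·PV
  1        37.50        36.7467        36.7467          73.4934
  2        37.50        36.0085        72.0170         216.0511
  3        37.50        35.2852       105.8555         423.4221
  4     5,037.50     4,644.7573    18,579.0291      92,895.1454
  Σ                  4,752.7977    18,793.6483      93,608.1119
P = 4,752.7977; D_Mac = 3.95423 yrs; D_mod = 3.87480 yrs; C = 18.91203.
Duration effect: -3.87480 × (+0.03) = -0.116244
Convexity effect: 0.5 × 18.91203 × (0.03)² = +0.0085104
ΔP/P ≈ -0.116244 + 0.0085104 = -0.107733 = -10.7733%.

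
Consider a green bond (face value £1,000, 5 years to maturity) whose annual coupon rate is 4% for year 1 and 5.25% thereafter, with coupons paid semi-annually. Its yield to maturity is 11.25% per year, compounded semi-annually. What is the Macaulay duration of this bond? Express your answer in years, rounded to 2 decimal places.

Periodic yield y = 0.05625. Discount each cash flow and weight by its period:
  t   CF        PV=CF/(1+0.05625)^t    t·PV
  1        20.00        18.9349        18.9349
  2        20.00        17.9265        35.8531
  3        26.25        22.2756        66.8268
  4        26.25        21.0893        84.3572
  5        26.25        19.9662        99.8311
  6        26.25        18.9029       113.4175
  7        26.25        17.8963       125.2738
  8        26.25        16.9432       135.5456
  9        26.25        16.0409       144.3681
  10    1,026.25       593.7258     5,937.2584
  Σ                    763.7017     6,761.6666
Price P = Σ PV = 763.7017.
Macaulay duration = Σ(t·PV) / P = 6,761.6666 / 763.7017 = 8.85381 half-year periods.
In years: 8.85381 / 2 = 4.42690 years.

4.43 years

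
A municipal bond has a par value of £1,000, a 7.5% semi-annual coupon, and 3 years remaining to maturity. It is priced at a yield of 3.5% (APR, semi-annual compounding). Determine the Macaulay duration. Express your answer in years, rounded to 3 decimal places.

Periodic yield y = 0.0175. Discount each cash flow and weight by its period:
  t   CF        PV=CF/(1+0.0175)^t    t·PV
  1        37.50        36.8550        36.8550
  2        37.50        36.2212        72.4423
  3        37.50        35.5982       106.7946
  4        37.50        34.9859       139.9438
  5        37.50        34.3842       171.9211
  6     1,037.50       934.9354     5,609.6123
  Σ                  1,112.9800     6,137.5692
Price P = Σ PV = 1,112.9800.
Macaulay duration = Σ(t·PV) / P = 6,137.5692 / 1,112.9800 = 5.51454 half-year periods.
In years: 5.51454 / 2 = 2.75727 years.

2.757 years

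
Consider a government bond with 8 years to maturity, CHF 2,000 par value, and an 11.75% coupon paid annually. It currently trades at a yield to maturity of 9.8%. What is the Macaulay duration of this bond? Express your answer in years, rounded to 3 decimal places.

5.722 years

Periodic yield y = 0.098. Discount each cash flow and weight by its year:
  t   CF        PV=CF/(1+0.098)^t    t·PV
  1       235.00       214.0255       214.0255
  2       235.00       194.9230       389.8461
  3       235.00       177.5255       532.5766
  4       235.00       161.6808       646.7233
  5       235.00       147.2503       736.2515
  6       235.00       134.1077       804.6464
  7       235.00       122.1382       854.9673
  8     2,235.00     1,057.9346     8,463.4765
  Σ                  2,209.5857    12,642.5132
Price P = Σ PV = 2,209.5857.
Macaulay duration = Σ(t·PV) / P = 12,642.5132 / 2,209.5857 = 5.72167 years.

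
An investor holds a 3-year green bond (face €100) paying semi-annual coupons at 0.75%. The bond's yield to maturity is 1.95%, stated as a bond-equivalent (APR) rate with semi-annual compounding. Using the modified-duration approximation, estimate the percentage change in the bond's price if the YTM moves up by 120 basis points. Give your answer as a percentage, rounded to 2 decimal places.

-3.53%

Periodic yield y = 0.00975. Modified duration first:
  t   CF        PV=CF/(1+0.00975)^t    t·PV
  1        0.375         0.3714         0.3714
  2        0.375         0.3678         0.7356
  3        0.375         0.3642         1.0927
  4        0.375         0.3607         1.4429
  5        0.375         0.3572         1.7862
  6      100.375        94.6983       568.1901
  Σ                     96.5197       573.6189
P = 96.5197; D_Mac = 5.94302 half-year periods = 2.97151 yrs; D_mod = 2.97151/(1+0.00975) = 2.94282 yrs.
ΔP/P ≈ -D_mod · Δy = -2.94282 × (+0.012) = -0.035314 = -3.5314%.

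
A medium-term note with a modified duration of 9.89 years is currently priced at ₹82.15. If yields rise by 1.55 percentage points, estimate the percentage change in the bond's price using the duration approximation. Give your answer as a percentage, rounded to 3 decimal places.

-15.330%

Duration approximation: ΔP/P ≈ -D_mod · Δy = -9.89 × (+0.0155) = -0.153295.
As a percentage: -15.3295%.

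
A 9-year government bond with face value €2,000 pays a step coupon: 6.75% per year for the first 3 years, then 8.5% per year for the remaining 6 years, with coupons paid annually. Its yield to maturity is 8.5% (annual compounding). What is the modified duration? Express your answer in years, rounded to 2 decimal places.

Periodic yield y = 0.085. First find Macaulay duration:
  t   CF        PV=CF/(1+0.085)^t    t·PV
  1       135.00       124.4240       124.4240
  2       135.00       114.6765       229.3529
  3       135.00       105.6926       317.0778
  4       170.00       122.6676       490.6705
  5       170.00       113.0577       565.2886
  6       170.00       104.2007       625.2040
  7       170.00        96.0375       672.2624
  8       170.00        88.5138       708.1104
  9     2,170.00     1,041.3389     9,372.0501
  Σ                  1,910.6092    13,104.4407
P = 1,910.6092; Macaulay duration = 13,104.4407 / 1,910.6092 = 6.85878 years.
Modified duration = D_Mac / (1 + y) = 6.85878 / 1.085 = 6.32145 years.

6.32 years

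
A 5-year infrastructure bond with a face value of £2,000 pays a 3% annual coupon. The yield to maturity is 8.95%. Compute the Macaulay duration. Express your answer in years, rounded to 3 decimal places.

4.670 years

Periodic yield y = 0.0895. Discount each cash flow and weight by its year:
  t   CF        PV=CF/(1+0.0895)^t    t·PV
  1        60.00        55.0711        55.0711
  2        60.00        50.5472       101.0943
  3        60.00        46.3948       139.1845
  4        60.00        42.5836       170.3344
  5     2,060.00     1,341.9337     6,709.6683
  Σ                  1,536.5304     7,175.3526
Price P = Σ PV = 1,536.5304.
Macaulay duration = Σ(t·PV) / P = 7,175.3526 / 1,536.5304 = 4.66984 years.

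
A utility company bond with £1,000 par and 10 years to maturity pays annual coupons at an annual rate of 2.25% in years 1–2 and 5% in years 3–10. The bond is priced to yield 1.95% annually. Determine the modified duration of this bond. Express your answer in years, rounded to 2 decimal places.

Periodic yield y = 0.0195. First find Macaulay duration:
  t   CF        PV=CF/(1+0.0195)^t    t·PV
  1        22.50        22.0696        22.0696
  2        22.50        21.6475        43.2950
  3        50.00        47.1855       141.5564
  4        50.00        46.2830       185.1318
  5        50.00        45.3977       226.9885
  6        50.00        44.5294       267.1763
  7        50.00        43.6777       305.7436
  8        50.00        42.8422       342.7379
  9        50.00        42.0228       378.2052
  10    1,050.00       865.5995     8,655.9950
  Σ                  1,221.2549    10,568.8994
P = 1,221.2549; Macaulay duration = 10,568.8994 / 1,221.2549 = 8.65413 years.
Modified duration = D_Mac / (1 + y) = 8.65413 / 1.0195 = 8.48860 years.

8.49 years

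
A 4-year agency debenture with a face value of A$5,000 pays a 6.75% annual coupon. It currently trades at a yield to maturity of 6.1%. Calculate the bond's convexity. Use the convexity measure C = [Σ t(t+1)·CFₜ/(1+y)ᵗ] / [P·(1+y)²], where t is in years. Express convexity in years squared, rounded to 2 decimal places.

With y = 0.061:
  t   CF        PV=CF/(1+0.061)^t    t·PV        t(t+1)·PV
  1       337.50       318.0961       318.0961         636.1923
  2       337.50       299.8079       599.6157       1,798.8471
  3       337.50       282.5710       847.7131       3,390.8523
  4     5,337.50     4,211.8835    16,847.5341      84,237.6704
  Σ                  5,112.3585    18,612.9590      90,063.5621
P = 5,112.3585.
Convexity = Σ t(t+1)·PV / [P·(1+y)²] = 90,063.5621 / (5,112.3585 × 1.125721) = 15.64938.

15.65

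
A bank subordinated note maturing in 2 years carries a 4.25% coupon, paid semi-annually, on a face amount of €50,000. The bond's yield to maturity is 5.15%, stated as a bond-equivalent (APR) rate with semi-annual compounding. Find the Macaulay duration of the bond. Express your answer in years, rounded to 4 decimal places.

Periodic yield y = 0.02575. Discount each cash flow and weight by its period:
  t   CF        PV=CF/(1+0.02575)^t    t·PV
  1     1,062.50     1,035.8274     1,035.8274
  2     1,062.50     1,009.8245     2,019.6489
  3     1,062.50       984.4743     2,953.4228
  4    51,062.50    46,124.9567   184,499.8267
  Σ                 49,155.0828   190,508.7259
Price P = Σ PV = 49,155.0828.
Macaulay duration = Σ(t·PV) / P = 190,508.7259 / 49,155.0828 = 3.87567 half-year periods.
In years: 3.87567 / 2 = 1.93783 years.

1.9378 years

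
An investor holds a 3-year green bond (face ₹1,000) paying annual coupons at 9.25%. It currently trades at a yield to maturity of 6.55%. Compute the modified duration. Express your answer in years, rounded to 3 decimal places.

2.592 years

Periodic yield y = 0.0655. First find Macaulay duration:
  t   CF        PV=CF/(1+0.0655)^t    t·PV
  1        92.50        86.8137        86.8137
  2        92.50        81.4770       162.9539
  3     1,092.50       903.1525     2,709.4575
  Σ                  1,071.4432     2,959.2251
P = 1,071.4432; Macaulay duration = 2,959.2251 / 1,071.4432 = 2.76191 years.
Modified duration = D_Mac / (1 + y) = 2.76191 / 1.0655 = 2.59212 years.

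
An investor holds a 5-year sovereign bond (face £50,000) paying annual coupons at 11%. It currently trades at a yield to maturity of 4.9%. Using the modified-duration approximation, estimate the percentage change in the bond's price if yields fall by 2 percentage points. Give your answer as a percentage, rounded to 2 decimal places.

+8.02%

Periodic yield y = 0.049. Modified duration first:
  t   CF        PV=CF/(1+0.049)^t    t·PV
  1     5,500.00     5,243.0887     5,243.0887
  2     5,500.00     4,998.1779     9,996.3559
  3     5,500.00     4,764.7073    14,294.1218
  4     5,500.00     4,542.1423    18,168.5692
  5    55,500.00    43,693.3700   218,466.8499
  Σ                 63,241.4862   266,168.9855
P = 63,241.4862; D_Mac = 4.20877 yrs; D_mod = 4.20877/(1+0.049) = 4.01218 yrs.
ΔP/P ≈ -D_mod · Δy = -4.01218 × (-0.02) = +0.080244 = +8.0244%.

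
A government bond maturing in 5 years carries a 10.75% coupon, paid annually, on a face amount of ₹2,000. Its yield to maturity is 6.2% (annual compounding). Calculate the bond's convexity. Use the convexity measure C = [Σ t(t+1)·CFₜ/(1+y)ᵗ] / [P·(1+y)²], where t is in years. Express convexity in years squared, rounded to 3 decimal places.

With y = 0.062:
  t   CF        PV=CF/(1+0.062)^t    t·PV        t(t+1)·PV
  1       215.00       202.4482       202.4482         404.8964
  2       215.00       190.6292       381.2584       1,143.7752
  3       215.00       179.5002       538.5006       2,154.0023
  4       215.00       169.0209       676.0836       3,380.4179
  5     2,215.00     1,639.6500     8,198.2499      49,189.4993
  Σ                  2,381.2485     9,996.5406      56,272.5910
P = 2,381.2485.
Convexity = Σ t(t+1)·PV / [P·(1+y)²] = 56,272.5910 / (2,381.2485 × 1.127844) = 20.95285.

20.953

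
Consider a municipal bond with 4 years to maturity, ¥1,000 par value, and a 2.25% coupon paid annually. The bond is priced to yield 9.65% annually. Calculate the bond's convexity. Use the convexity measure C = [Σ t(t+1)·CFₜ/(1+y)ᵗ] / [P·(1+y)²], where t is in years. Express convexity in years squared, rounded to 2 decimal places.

15.80

With y = 0.0965:
  t   CF        PV=CF/(1+0.0965)^t    t·PV        t(t+1)·PV
  1        22.50        20.5198        20.5198          41.0397
  2        22.50        18.7139        37.4279         112.2836
  3        22.50        17.0670        51.2009         204.8037
  4     1,022.50       707.3409     2,829.3636      14,146.8181
  Σ                    763.6417     2,938.5123      14,504.9451
P = 763.6417.
Convexity = Σ t(t+1)·PV / [P·(1+y)²] = 14,504.9451 / (763.6417 × 1.202312) = 15.79826.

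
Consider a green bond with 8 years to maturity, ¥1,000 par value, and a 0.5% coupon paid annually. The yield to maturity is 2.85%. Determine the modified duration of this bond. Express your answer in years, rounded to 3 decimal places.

Periodic yield y = 0.0285. First find Macaulay duration:
  t   CF        PV=CF/(1+0.0285)^t    t·PV
  1         5.00         4.8614         4.8614
  2         5.00         4.7267         9.4535
  3         5.00         4.5958        13.7873
  4         5.00         4.4684        17.8736
  5         5.00         4.3446        21.7229
  6         5.00         4.2242        25.3452
  7         5.00         4.1071        28.7500
  8     1,005.00       802.6601     6,421.2811
  Σ                    833.9884     6,543.0750
P = 833.9884; Macaulay duration = 6,543.0750 / 833.9884 = 7.84552 years.
Modified duration = D_Mac / (1 + y) = 7.84552 / 1.0285 = 7.62812 years.

7.628 years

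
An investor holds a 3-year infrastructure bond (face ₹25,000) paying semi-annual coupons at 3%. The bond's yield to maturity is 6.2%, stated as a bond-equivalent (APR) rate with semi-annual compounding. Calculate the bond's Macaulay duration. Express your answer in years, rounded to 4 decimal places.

2.8852 years

Periodic yield y = 0.031. Discount each cash flow and weight by its period:
  t   CF        PV=CF/(1+0.031)^t    t·PV
  1       375.00       363.7245       363.7245
  2       375.00       352.7881       705.5762
  3       375.00       342.1805     1,026.5415
  4       375.00       331.8919     1,327.5675
  5       375.00       321.9126     1,609.5629
  6    25,375.00    21,127.7894   126,766.7364
  Σ                 22,840.2870   131,799.7090
Price P = Σ PV = 22,840.2870.
Macaulay duration = Σ(t·PV) / P = 131,799.7090 / 22,840.2870 = 5.77049 half-year periods.
In years: 5.77049 / 2 = 2.88525 years.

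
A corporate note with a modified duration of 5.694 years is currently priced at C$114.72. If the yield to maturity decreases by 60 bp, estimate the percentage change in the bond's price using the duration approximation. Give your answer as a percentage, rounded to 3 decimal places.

Duration approximation: ΔP/P ≈ -D_mod · Δy = -5.694 × (-0.006) = +0.034164.
As a percentage: +3.4164%.

+3.416%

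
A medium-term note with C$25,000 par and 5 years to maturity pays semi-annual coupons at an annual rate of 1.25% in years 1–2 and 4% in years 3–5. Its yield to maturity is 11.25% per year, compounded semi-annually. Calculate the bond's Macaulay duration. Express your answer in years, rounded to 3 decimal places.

Periodic yield y = 0.05625. Discount each cash flow and weight by its period:
  t   CF        PV=CF/(1+0.05625)^t    t·PV
  1       156.25       147.9290       147.9290
  2       156.25       140.0511       280.1022
  3       156.25       132.5928       397.7783
  4       156.25       125.5316       502.1265
  5       500.00       380.3088     1,901.5441
  6       500.00       360.0557     2,160.3341
  7       500.00       340.8811     2,386.1679
  8       500.00       322.7277     2,581.8215
  9       500.00       305.5410     2,749.8691
  10   25,500.00    14,752.7493   147,527.4925
  Σ                 17,008.3681   160,635.1652
Price P = Σ PV = 17,008.3681.
Macaulay duration = Σ(t·PV) / P = 160,635.1652 / 17,008.3681 = 9.44448 half-year periods.
In years: 9.44448 / 2 = 4.72224 years.

4.722 years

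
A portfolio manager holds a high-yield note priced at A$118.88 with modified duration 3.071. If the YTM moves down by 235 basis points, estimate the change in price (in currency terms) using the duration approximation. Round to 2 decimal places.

+A$8.58

Duration approximation: ΔP/P ≈ -D_mod · Δy = -3.071 × (-0.0235) = +0.0721685.
ΔP ≈ 118.88 × (+0.0721685) = +8.57939128.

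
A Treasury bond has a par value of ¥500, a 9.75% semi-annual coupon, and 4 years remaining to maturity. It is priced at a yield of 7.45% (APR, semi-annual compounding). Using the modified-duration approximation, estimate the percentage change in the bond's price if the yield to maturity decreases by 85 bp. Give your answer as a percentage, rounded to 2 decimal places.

+2.81%

Periodic yield y = 0.03725. Modified duration first:
  t   CF        PV=CF/(1+0.03725)^t    t·PV
  1       24.375        23.4996        23.4996
  2       24.375        22.6557        45.3114
  3       24.375        21.8421        65.5263
  4       24.375        21.0577        84.2308
  5       24.375        20.3015       101.5073
  6       24.375        19.5724       117.4344
  7       24.375        18.8695       132.0865
  8      524.375       391.3582     3,130.8655
  Σ                    539.1567     3,700.4619
P = 539.1567; D_Mac = 6.86343 half-year periods = 3.43171 yrs; D_mod = 3.43171/(1+0.03725) = 3.30847 yrs.
ΔP/P ≈ -D_mod · Δy = -3.30847 × (-0.0085) = +0.028122 = +2.8122%.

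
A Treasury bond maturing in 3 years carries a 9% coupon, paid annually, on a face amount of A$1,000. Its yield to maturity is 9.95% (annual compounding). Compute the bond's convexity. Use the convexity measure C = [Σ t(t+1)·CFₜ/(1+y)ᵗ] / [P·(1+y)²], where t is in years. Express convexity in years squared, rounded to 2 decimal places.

With y = 0.0995:
  t   CF        PV=CF/(1+0.0995)^t    t·PV        t(t+1)·PV
  1        90.00        81.8554        81.8554         163.7108
  2        90.00        74.4478       148.8957         446.6870
  3     1,090.00       820.0509     2,460.1526       9,840.6105
  Σ                    976.3541     2,690.9037      10,451.0083
P = 976.3541.
Convexity = Σ t(t+1)·PV / [P·(1+y)²] = 10,451.0083 / (976.3541 × 1.208900) = 8.85443.

8.85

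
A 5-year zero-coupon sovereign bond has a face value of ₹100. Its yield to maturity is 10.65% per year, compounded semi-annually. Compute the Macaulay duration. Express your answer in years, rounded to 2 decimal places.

5.00 years

A zero-coupon bond has a single cash flow at maturity, so its Macaulay duration equals its maturity: 5 years.
(Equivalently: 10 semi-annual periods ÷ 2 = 5 years.)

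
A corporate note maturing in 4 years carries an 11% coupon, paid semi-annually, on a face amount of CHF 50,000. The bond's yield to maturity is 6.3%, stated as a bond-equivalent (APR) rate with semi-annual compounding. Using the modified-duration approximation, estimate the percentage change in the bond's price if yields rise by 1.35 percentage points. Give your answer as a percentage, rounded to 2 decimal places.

-4.45%

Periodic yield y = 0.0315. Modified duration first:
  t   CF        PV=CF/(1+0.0315)^t    t·PV
  1     2,750.00     2,666.0204     2,666.0204
  2     2,750.00     2,584.6053     5,169.2106
  3     2,750.00     2,505.6765     7,517.0294
  4     2,750.00     2,429.1580     9,716.6320
  5     2,750.00     2,354.9763    11,774.8813
  6     2,750.00     2,283.0599    13,698.3592
  7     2,750.00     2,213.3397    15,493.3777
  8    52,750.00    41,159.3593   329,274.8742
  Σ                 58,196.1952   395,310.3848
P = 58,196.1952; D_Mac = 6.79272 half-year periods = 3.39636 yrs; D_mod = 3.39636/(1+0.0315) = 3.29264 yrs.
ΔP/P ≈ -D_mod · Δy = -3.29264 × (+0.0135) = -0.044451 = -4.4451%.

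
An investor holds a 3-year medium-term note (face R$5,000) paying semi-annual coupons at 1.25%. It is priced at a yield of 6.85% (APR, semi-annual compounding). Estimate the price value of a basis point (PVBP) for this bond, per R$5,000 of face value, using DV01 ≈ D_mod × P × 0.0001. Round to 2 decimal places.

R$1.21

Periodic yield y = 0.03425.
  t   CF        PV=CF/(1+0.03425)^t    t·PV
  1        31.25        30.2151        30.2151
  2        31.25        29.2145        58.4291
  3        31.25        28.2471        84.7412
  4        31.25        27.3116       109.2466
  5        31.25        26.4072       132.0360
  6     5,031.25     4,110.7657    24,664.5940
  Σ                  4,252.1613    25,079.2620
P = 4,252.1613; D_Mac = 5.89800 half-year periods = 2.94900 yrs; D_mod = 2.85134 yrs.
DV01 ≈ 2.85134 × 4,252.1613 × 0.0001 = 1.212437.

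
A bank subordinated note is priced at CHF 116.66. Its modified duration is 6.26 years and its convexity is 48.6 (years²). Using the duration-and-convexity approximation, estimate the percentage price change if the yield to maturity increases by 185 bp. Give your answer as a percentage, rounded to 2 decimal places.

Duration effect: -D_mod·Δy = -6.26 × (+0.0185) = -0.115810
Convexity effect: ½·C·(Δy)² = 0.5 × 48.6 × (0.0185)² = +0.008316675
ΔP/P ≈ -0.115810 + 0.008316675 = -0.107493325
= -10.7493325%.

-10.75%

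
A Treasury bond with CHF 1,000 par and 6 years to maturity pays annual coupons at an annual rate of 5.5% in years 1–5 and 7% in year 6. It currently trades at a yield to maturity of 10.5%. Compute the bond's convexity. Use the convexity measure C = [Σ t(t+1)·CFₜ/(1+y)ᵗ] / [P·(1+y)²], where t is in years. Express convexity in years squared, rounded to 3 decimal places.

28.156

With y = 0.105:
  t   CF        PV=CF/(1+0.105)^t    t·PV        t(t+1)·PV
  1        55.00        49.7738        49.7738          99.5475
  2        55.00        45.0441        90.0882         270.2647
  3        55.00        40.7639       122.2917         489.1669
  4        55.00        36.8904       147.5617         737.8084
  5        55.00        33.3850       166.9250       1,001.5498
  6     1,070.00       587.7736     3,526.6419      24,686.4931
  Σ                    793.6308     4,103.2823      27,284.8305
P = 793.6308.
Convexity = Σ t(t+1)·PV / [P·(1+y)²] = 27,284.8305 / (793.6308 × 1.221025) = 28.15647.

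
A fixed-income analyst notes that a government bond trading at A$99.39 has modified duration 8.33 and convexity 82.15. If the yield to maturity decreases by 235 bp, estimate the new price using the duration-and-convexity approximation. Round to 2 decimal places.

A$121.10

Duration effect: -D_mod·Δy = -8.33 × (-0.0235) = +0.195755
Convexity effect: ½·C·(Δy)² = 0.5 × 82.15 × (-0.0235)² = +0.02268366875
ΔP/P ≈ +0.195755 + 0.02268366875 = +0.21843866875
New price ≈ 99.39 × (1 + 0.21843866875) = 121.1006192870625.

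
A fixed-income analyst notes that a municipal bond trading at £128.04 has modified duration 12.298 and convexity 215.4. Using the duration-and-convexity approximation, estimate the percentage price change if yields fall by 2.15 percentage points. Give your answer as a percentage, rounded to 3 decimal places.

+31.419%

Duration effect: -D_mod·Δy = -12.298 × (-0.0215) = +0.264407
Convexity effect: ½·C·(Δy)² = 0.5 × 215.4 × (-0.0215)² = +0.049784325
ΔP/P ≈ +0.264407 + 0.049784325 = +0.314191325
= +31.4191325%.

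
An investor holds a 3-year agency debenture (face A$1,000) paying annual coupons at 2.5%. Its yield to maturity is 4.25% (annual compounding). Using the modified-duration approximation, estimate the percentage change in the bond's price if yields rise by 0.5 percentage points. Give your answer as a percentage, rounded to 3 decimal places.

-1.403%

Periodic yield y = 0.0425. Modified duration first:
  t   CF        PV=CF/(1+0.0425)^t    t·PV
  1        25.00        23.9808        23.9808
  2        25.00        23.0032        46.0064
  3     1,025.00       904.6814     2,714.0443
  Σ                    951.6654     2,784.0315
P = 951.6654; D_Mac = 2.92543 yrs; D_mod = 2.92543/(1+0.0425) = 2.80617 yrs.
ΔP/P ≈ -D_mod · Δy = -2.80617 × (+0.005) = -0.014031 = -1.4031%.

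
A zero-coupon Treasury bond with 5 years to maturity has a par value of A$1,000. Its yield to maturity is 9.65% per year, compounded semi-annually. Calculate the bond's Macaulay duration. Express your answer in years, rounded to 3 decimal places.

A zero-coupon bond has a single cash flow at maturity, so its Macaulay duration equals its maturity: 5 years.
(Equivalently: 10 semi-annual periods ÷ 2 = 5 years.)

5.000 years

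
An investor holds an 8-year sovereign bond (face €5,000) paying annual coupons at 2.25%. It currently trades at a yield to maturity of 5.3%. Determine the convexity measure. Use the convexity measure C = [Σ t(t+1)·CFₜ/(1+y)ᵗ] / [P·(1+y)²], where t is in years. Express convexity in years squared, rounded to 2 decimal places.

57.75

With y = 0.053:
  t   CF        PV=CF/(1+0.053)^t    t·PV        t(t+1)·PV
  1       112.50       106.8376       106.8376         213.6752
  2       112.50       101.4602       202.9204         608.7613
  3       112.50        96.3535       289.0604       1,156.2418
  4       112.50        91.5038       366.0151       1,830.0756
  5       112.50        86.8982       434.4909       2,606.9453
  6       112.50        82.5244       495.1463       3,466.0242
  7       112.50        78.3707       548.5952       4,388.7612
  8     5,112.50     3,382.2550    27,058.0403     243,522.3623
  Σ                  4,026.2034    29,501.1062     257,792.8468
P = 4,026.2034.
Convexity = Σ t(t+1)·PV / [P·(1+y)²] = 257,792.8468 / (4,026.2034 × 1.108809) = 57.74553.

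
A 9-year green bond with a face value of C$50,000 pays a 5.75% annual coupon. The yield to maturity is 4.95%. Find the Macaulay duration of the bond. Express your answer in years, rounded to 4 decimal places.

Periodic yield y = 0.0495. Discount each cash flow and weight by its year:
  t   CF        PV=CF/(1+0.0495)^t    t·PV
  1     2,875.00     2,739.3997     2,739.3997
  2     2,875.00     2,610.1951     5,220.3901
  3     2,875.00     2,487.0844     7,461.2531
  4     2,875.00     2,369.7803     9,479.1210
  5     2,875.00     2,258.0088    11,290.0441
  6     2,875.00     2,151.5091    12,909.0547
  7     2,875.00     2,050.0325    14,350.2276
  8     2,875.00     1,953.3421    15,626.7366
  9    52,875.00    34,230.1178   308,071.0605
  Σ                 52,849.4698   387,147.2875
Price P = Σ PV = 52,849.4698.
Macaulay duration = Σ(t·PV) / P = 387,147.2875 / 52,849.4698 = 7.32547 years.

7.3255 years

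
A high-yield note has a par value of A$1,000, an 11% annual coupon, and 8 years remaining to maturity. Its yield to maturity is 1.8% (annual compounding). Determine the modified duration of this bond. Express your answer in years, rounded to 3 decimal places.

Periodic yield y = 0.018. First find Macaulay duration:
  t   CF        PV=CF/(1+0.018)^t    t·PV
  1       110.00       108.0550       108.0550
  2       110.00       106.1444       212.2888
  3       110.00       104.2676       312.8028
  4       110.00       102.4240       409.6958
  5       110.00       100.6129       503.0646
  6       110.00        98.8339       593.0035
  7       110.00        97.0864       679.6046
  8     1,110.00       962.3671     7,698.9366
  Σ                  1,679.7913    10,517.4518
P = 1,679.7913; Macaulay duration = 10,517.4518 / 1,679.7913 = 6.26117 years.
Modified duration = D_Mac / (1 + y) = 6.26117 / 1.018 = 6.15046 years.

6.150 years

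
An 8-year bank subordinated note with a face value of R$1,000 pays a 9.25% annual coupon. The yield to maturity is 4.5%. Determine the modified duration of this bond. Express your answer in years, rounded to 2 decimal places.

Periodic yield y = 0.045. First find Macaulay duration:
  t   CF        PV=CF/(1+0.045)^t    t·PV
  1        92.50        88.5167        88.5167
  2        92.50        84.7050       169.4100
  3        92.50        81.0574       243.1723
  4        92.50        77.5669       310.2677
  5        92.50        74.2267       371.1336
  6        92.50        71.0304       426.1821
  7        92.50        67.9716       475.8014
  8     1,092.50       768.2298     6,145.8380
  Σ                  1,313.3046     8,230.3220
P = 1,313.3046; Macaulay duration = 8,230.3220 / 1,313.3046 = 6.26688 years.
Modified duration = D_Mac / (1 + y) = 6.26688 / 1.045 = 5.99701 years.

6.00 years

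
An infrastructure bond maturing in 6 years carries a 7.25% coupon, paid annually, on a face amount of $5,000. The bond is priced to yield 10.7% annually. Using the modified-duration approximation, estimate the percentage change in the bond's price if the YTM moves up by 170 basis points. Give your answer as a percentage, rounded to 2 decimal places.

Periodic yield y = 0.107. Modified duration first:
  t   CF        PV=CF/(1+0.107)^t    t·PV
  1       362.50       327.4616       327.4616
  2       362.50       295.8099       591.6199
  3       362.50       267.2177       801.6530
  4       362.50       241.3890       965.5561
  5       362.50       218.0569     1,090.2847
  6     5,362.50     2,913.9465    17,483.6792
  Σ                  4,263.8817    21,260.2545
P = 4,263.8817; D_Mac = 4.98613 yrs; D_mod = 4.98613/(1+0.107) = 4.50418 yrs.
ΔP/P ≈ -D_mod · Δy = -4.50418 × (+0.017) = -0.076571 = -7.6571%.

-7.66%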